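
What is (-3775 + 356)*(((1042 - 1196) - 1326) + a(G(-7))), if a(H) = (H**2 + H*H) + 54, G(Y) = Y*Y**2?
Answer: -799608368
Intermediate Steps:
G(Y) = Y**3
a(H) = 54 + 2*H**2 (a(H) = (H**2 + H**2) + 54 = 2*H**2 + 54 = 54 + 2*H**2)
(-3775 + 356)*(((1042 - 1196) - 1326) + a(G(-7))) = (-3775 + 356)*(((1042 - 1196) - 1326) + (54 + 2*((-7)**3)**2)) = -3419*((-154 - 1326) + (54 + 2*(-343)**2)) = -3419*(-1480 + (54 + 2*117649)) = -3419*(-1480 + (54 + 235298)) = -3419*(-1480 + 235352) = -3419*233872 = -799608368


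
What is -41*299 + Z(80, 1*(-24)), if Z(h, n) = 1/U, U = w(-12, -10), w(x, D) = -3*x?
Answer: -441323/36 ≈ -12259.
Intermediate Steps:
U = 36 (U = -3*(-12) = 36)
Z(h, n) = 1/36
-41*299 + Z(80, 1*(-24)) = -41*299 + 1/36 = -12259 + 1/36 = -441323/36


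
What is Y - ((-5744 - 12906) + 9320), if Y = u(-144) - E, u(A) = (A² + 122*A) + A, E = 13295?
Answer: -941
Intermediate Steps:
u(A) = A² + 123*A
Y = -10271 (Y = -144*(123 - 144) - 1*13295 = -144*(-21) - 13295 = 3024 - 13295 = -10271)
Y - ((-5744 - 12906) + 9320) = -10271 - ((-5744 - 12906) + 9320) = -10271 - (-18650 + 9320) = -10271 - 1*(-9330) = -10271 + 9330 = -941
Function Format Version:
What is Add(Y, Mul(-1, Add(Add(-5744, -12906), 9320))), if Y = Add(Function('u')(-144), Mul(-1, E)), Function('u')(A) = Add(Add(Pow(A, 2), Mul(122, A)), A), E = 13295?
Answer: -941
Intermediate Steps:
Function('u')(A) = Add(Pow(A, 2), Mul(123, A))
Y = -10271 (Y = Add(Mul(-144, Add(123, -144)), Mul(-1, 13295)) = Add(Mul(-144, -21), -13295) = Add(3024, -13295) = -10271)
Add(Y, Mul(-1, Add(Add(-5744, -12906), 9320))) = Add(-10271, Mul(-1, Add(Add(-5744, -12906), 9320))) = Add(-10271, Mul(-1, Add(-18650, 9320))) = Add(-10271, Mul(-1, -9330)) = Add(-10271, 9330) = -941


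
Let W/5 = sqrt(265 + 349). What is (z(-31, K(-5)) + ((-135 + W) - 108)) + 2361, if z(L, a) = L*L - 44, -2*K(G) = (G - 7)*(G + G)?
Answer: 3035 + 5*sqrt(614) ≈ 3158.9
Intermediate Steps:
K(G) = -G*(-7 + G) (K(G) = -(G - 7)*(G + G)/2 = -(-7 + G)*2*G/2 = -G*(-7 + G))
W = 5*sqrt(614) (W = 5*sqrt(265 + 349) = 5*sqrt(614) ≈ 123.90)
z(L, a) = -44 + L**2 (z(L, a) = L**2 - 44 = -44 + L**2)
(z(-31, K(-5)) + ((-135 + W) - 108)) + 2361 = ((-44 + (-31)**2) + ((-135 + 5*sqrt(614)) - 108)) + 2361 = ((-44 + 961) + (-243 + 5*sqrt(614))) + 2361 = (917 + (-243 + 5*sqrt(614))) + 2361 = (674 + 5*sqrt(614)) + 2361 = 3035 + 5*sqrt(614)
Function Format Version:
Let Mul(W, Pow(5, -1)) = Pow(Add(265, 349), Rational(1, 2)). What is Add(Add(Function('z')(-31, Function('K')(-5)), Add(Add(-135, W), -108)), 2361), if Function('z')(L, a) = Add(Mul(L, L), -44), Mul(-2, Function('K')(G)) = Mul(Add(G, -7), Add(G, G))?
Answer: Add(3035, Mul(5, Pow(614, Rational(1, 2)))) ≈ 3158.9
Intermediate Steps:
Function('K')(G) = Mul(-1, G, Add(-7, G)) (Function('K')(G) = Mul(Rational(-1, 2), Mul(Add(G, -7), Add(G, G))) = Mul(Rational(-1, 2), Mul(Add(-7, G), Mul(2, G))) = Mul(Rational(-1, 2), Mul(2, G, Add(-7, G))) = Mul(-1, G, Add(-7, G)))
W = Mul(5, Pow(614, Rational(1, 2))) (W = Mul(5, Pow(Add(265, 349), Rational(1, 2))) = Mul(5, Pow(614, Rational(1, 2))) ≈ 123.90)
Function('z')(L, a) = Add(-44, Pow(L, 2)) (Function('z')(L, a) = Add(Pow(L, 2), -44) = Add(-44, Pow(L, 2)))
Add(Add(Function('z')(-31, Function('K')(-5)), Add(Add(-135, W), -108)), 2361) = Add(Add(Add(-44, Pow(-31, 2)), Add(Add(-135, Mul(5, Pow(614, Rational(1, 2)))), -108)), 2361) = Add(Add(Add(-44, 961), Add(-243, Mul(5, Pow(614, Rational(1, 2))))), 2361) = Add(Add(917, Add(-243, Mul(5, Pow(614, Rational(1, 2))))), 2361) = Add(Add(674, Mul(5, Pow(614, Rational(1, 2)))), 2361) = Add(3035, Mul(5, Pow(614, Rational(1, 2))))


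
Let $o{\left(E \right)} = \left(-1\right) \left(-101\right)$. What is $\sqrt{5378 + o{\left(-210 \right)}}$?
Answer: $\sqrt{5479} \approx 74.02$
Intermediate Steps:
$o{\left(E \right)} = 101$
$\sqrt{5378 + o{\left(-210 \right)}} = \sqrt{5378 + 101} = \sqrt{5479}$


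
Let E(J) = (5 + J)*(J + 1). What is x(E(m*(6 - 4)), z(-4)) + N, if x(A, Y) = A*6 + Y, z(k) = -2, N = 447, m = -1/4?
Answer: 917/2 ≈ 458.50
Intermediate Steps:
m = -¼ (m = -1*¼ = -¼ ≈ -0.25000)
E(J) = (1 + J)*(5 + J) (E(J) = (5 + J)*(1 + J) = (1 + J)*(5 + J))
x(A, Y) = Y + 6*A (x(A, Y) = 6*A + Y = Y + 6*A)
x(E(m*(6 - 4)), z(-4)) + N = (-2 + 6*(5 + (-(6 - 4)/4)² + 6*(-(6 - 4)/4))) + 447 = (-2 + 6*(5 + (-¼*2)² + 6*(-¼*2))) + 447 = (-2 + 6*(5 + (-½)² + 6*(-½))) + 447 = (-2 + 6*(5 + ¼ - 3)) + 447 = (-2 + 6*(9/4)) + 447 = (-2 + 27/2) + 447 = 23/2 + 447 = 917/2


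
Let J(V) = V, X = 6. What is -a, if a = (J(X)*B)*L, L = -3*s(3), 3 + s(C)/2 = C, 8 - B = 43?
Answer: 0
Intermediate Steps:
B = -35 (B = 8 - 1*43 = 8 - 43 = -35)
s(C) = -6 + 2*C
L = 0 (L = -3*(-6 + 2*3) = -3*(-6 + 6) = -3*0 = 0)
a = 0 (a = (6*(-35))*0 = -210*0 = 0)
-a = -1*0 = 0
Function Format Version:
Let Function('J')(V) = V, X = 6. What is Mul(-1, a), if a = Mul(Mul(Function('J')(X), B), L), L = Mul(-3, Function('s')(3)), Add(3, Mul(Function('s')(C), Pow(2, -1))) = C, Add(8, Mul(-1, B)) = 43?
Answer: 0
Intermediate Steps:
B = -35 (B = Add(8, Mul(-1, 43)) = Add(8, -43) = -35)
Function('s')(C) = Add(-6, Mul(2, C))
L = 0 (L = Mul(-3, Add(-6, Mul(2, 3))) = Mul(-3, Add(-6, 6)) = Mul(-3, 0) = 0)
a = 0 (a = Mul(Mul(6, -35), 0) = Mul(-210, 0) = 0)
Mul(-1, a) = Mul(-1, 0) = 0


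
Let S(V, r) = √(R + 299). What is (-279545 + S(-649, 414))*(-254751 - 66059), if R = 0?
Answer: 89680831450 - 320810*√299 ≈ 8.9675e+10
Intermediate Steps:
S(V, r) = √299 (S(V, r) = √(0 + 299) = √299)
(-279545 + S(-649, 414))*(-254751 - 66059) = (-279545 + √299)*(-254751 - 66059) = (-279545 + √299)*(-320810) = 89680831450 - 320810*√299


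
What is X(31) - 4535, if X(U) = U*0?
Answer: -4535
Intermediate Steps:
X(U) = 0
X(31) - 4535 = 0 - 4535 = -4535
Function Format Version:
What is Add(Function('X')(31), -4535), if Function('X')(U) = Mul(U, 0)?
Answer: -4535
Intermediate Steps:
Function('X')(U) = 0
Add(Function('X')(31), -4535) = Add(0, -4535) = -4535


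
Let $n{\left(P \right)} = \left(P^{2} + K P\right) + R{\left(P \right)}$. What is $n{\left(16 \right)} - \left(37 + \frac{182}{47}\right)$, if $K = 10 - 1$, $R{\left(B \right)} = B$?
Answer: $\frac{17631}{47} \approx 375.13$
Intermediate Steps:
$K = 9$
$n{\left(P \right)} = P^{2} + 10 P$ ($n{\left(P \right)} = \left(P^{2} + 9 P\right) + P = P^{2} + 10 P$)
$n{\left(16 \right)} - \left(37 + \frac{182}{47}\right) = 16 \left(10 + 16\right) - \left(37 + \frac{182}{47}\right) = 16 \cdot 26 - \left(37 + 182 \cdot \frac{1}{47}\right) = 416 - \left(37 + \frac{182}{47}\right) = 416 - \frac{1921}{47} = \frac{17631}{47}$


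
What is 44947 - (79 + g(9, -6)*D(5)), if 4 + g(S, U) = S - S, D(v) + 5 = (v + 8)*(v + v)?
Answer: 45368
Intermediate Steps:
D(v) = -5 + 2*v*(8 + v) (D(v) = -5 + (v + 8)*(v + v) = -5 + (8 + v)*(2*v) = -5 + 2*v*(8 + v))
g(S, U) = -4 (g(S, U) = -4 + (S - S) = -4 + 0 = -4)
44947 - (79 + g(9, -6)*D(5)) = 44947 - (79 - 4*(-5 + 2*5² + 16*5)) = 44947 - (79 - 4*(-5 + 2*25 + 80)) = 44947 - (79 - 4*(-5 + 50 + 80)) = 44947 - (79 - 4*125) = 44947 - (79 - 500) = 44947 - 1*(-421) = 44947 + 421 = 45368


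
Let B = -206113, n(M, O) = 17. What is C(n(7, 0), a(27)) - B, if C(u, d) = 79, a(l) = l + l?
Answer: 206192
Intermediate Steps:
a(l) = 2*l
C(n(7, 0), a(27)) - B = 79 - 1*(-206113) = 79 + 206113 = 206192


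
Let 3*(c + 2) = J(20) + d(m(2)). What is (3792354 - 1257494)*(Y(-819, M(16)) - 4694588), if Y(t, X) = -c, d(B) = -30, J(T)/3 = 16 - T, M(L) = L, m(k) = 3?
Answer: -11900082779920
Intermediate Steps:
J(T) = 48 - 3*T (J(T) = 3*(16 - T) = 48 - 3*T)
c = -16 (c = -2 + ((48 - 3*20) - 30)/3 = -2 + ((48 - 60) - 30)/3 = -2 + (-12 - 30)/3 = -2 + (⅓)*(-42) = -2 - 14 = -16)
Y(t, X) = 16 (Y(t, X) = -1*(-16) = 16)
(3792354 - 1257494)*(Y(-819, M(16)) - 4694588) = (3792354 - 1257494)*(16 - 4694588) = 2534860*(-4694572) = -11900082779920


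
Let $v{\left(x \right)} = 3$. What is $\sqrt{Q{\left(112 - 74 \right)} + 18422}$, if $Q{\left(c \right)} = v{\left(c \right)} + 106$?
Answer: $3 \sqrt{2059} \approx 136.13$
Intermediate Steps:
$Q{\left(c \right)} = 109$ ($Q{\left(c \right)} = 3 + 106 = 109$)
$\sqrt{Q{\left(112 - 74 \right)} + 18422} = \sqrt{109 + 18422} = \sqrt{18531} = 3 \sqrt{2059}$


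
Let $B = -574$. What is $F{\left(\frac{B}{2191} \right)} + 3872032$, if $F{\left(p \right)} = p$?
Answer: $\frac{1211945934}{313} \approx 3.872 \cdot 10^{6}$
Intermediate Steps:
$F{\left(\frac{B}{2191} \right)} + 3872032 = - \frac{574}{2191} + 3872032 = \left(-574\right) \frac{1}{2191} + 3872032 = - \frac{82}{313} + 3872032 = \frac{1211945934}{313}$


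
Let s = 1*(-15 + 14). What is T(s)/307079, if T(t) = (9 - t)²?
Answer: 100/307079 ≈ 0.00032565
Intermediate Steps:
s = -1 (s = 1*(-1) = -1)
T(s)/307079 = (-9 - 1)²/307079 = (-10)²*(1/307079) = 100*(1/307079) = 100/307079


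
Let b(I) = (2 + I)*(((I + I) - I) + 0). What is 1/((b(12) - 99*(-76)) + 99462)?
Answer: 1/107154 ≈ 9.3324e-6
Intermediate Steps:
b(I) = I*(2 + I) (b(I) = (2 + I)*((2*I - I) + 0) = (2 + I)*(I + 0) = (2 + I)*I = I*(2 + I))
1/((b(12) - 99*(-76)) + 99462) = 1/((12*(2 + 12) - 99*(-76)) + 99462) = 1/((12*14 + 7524) + 99462) = 1/((168 + 7524) + 99462) = 1/(7692 + 99462) = 1/107154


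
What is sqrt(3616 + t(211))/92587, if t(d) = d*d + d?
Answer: 6*sqrt(1343)/92587 ≈ 0.0023749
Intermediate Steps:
t(d) = d + d**2 (t(d) = d**2 + d = d + d**2)
sqrt(3616 + t(211))/92587 = sqrt(3616 + 211*(1 + 211))/92587 = sqrt(3616 + 211*212)*(1/92587) = sqrt(3616 + 44732)*(1/92587) = sqrt(48348)*(1/92587) = (6*sqrt(1343))*(1/92587) = 6*sqrt(1343)/92587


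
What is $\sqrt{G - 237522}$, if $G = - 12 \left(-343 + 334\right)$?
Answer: $i \sqrt{237414} \approx 487.25 i$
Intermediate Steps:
$G = 108$ ($G = \left(-12\right) \left(-9\right) = 108$)
$\sqrt{G - 237522} = \sqrt{108 - 237522} = \sqrt{-237414} = i \sqrt{237414}$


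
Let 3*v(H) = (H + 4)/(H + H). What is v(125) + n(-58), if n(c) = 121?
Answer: 30293/250 ≈ 121.17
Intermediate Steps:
v(H) = (4 + H)/(6*H) (v(H) = ((H + 4)/(H + H))/3 = ((4 + H)/((2*H)))/3 = ((4 + H)*(1/(2*H)))/3 = ((4 + H)/(2*H))/3 = (4 + H)/(6*H))
v(125) + n(-58) = (⅙)*(4 + 125)/125 + 121 = (⅙)*(1/125)*129 + 121 = 43/250 + 121 = 30293/250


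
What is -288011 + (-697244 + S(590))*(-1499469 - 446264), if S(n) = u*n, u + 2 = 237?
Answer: 1086874491391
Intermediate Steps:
u = 235 (u = -2 + 237 = 235)
S(n) = 235*n
-288011 + (-697244 + S(590))*(-1499469 - 446264) = -288011 + (-697244 + 235*590)*(-1499469 - 446264) = -288011 + (-697244 + 138650)*(-1945733) = -288011 - 558594*(-1945733) = -288011 + 1086874779402 = 1086874491391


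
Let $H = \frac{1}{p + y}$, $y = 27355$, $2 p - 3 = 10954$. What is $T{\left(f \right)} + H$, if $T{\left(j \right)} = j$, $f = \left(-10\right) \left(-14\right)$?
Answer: $\frac{9193382}{65667} \approx 140.0$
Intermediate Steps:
$p = \frac{10957}{2}$ ($p = \frac{3}{2} + \frac{1}{2} \cdot 10954 = \frac{3}{2} + 5477 = \frac{10957}{2} \approx 5478.5$)
$f = 140$
$H = \frac{2}{65667}$ ($H = \frac{1}{\frac{10957}{2} + 27355} = \frac{1}{\frac{65667}{2}} = \frac{2}{65667} \approx 3.0457 \cdot 10^{-5}$)
$T{\left(f \right)} + H = 140 + \frac{2}{65667} = \frac{9193382}{65667}$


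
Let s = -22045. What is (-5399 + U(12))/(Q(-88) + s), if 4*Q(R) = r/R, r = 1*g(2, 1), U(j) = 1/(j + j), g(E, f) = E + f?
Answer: 5701300/23279529 ≈ 0.24491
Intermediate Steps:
U(j) = 1/(2*j)
r = 3 (r = 1*(2 + 1) = 1*3 = 3)
Q(R) = 3/(4*R) (Q(R) = (3/R)/4 = 3/(4*R))
(-5399 + U(12))/(Q(-88) + s) = (-5399 + (½)/12)/((¾)/(-88) - 22045) = (-5399 + (½)*(1/12))/((¾)*(-1/88) - 22045) = (-5399 + 1/24)/(-3/352 - 22045) = -129575/(24*(-7759843/352)) = -129575/24*(-352/7759843) = 5701300/23279529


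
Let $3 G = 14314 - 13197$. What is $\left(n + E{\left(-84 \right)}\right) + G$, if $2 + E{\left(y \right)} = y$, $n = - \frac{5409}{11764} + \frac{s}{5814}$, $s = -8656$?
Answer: $\frac{572080817}{2011644} \approx 284.38$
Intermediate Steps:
$n = - \frac{3919915}{2011644}$ ($n = - \frac{5409}{11764} - \frac{8656}{5814} = \left(-5409\right) \frac{1}{11764} - \frac{4328}{2907} = - \frac{5409}{11764} - \frac{4328}{2907} = - \frac{3919915}{2011644} \approx -1.9486$)
$G = \frac{1117}{3}$ ($G = \frac{14314 - 13197}{3} = \frac{1}{3} \cdot 1117 = \frac{1117}{3} \approx 372.33$)
$E{\left(y \right)} = -2 + y$
$\left(n + E{\left(-84 \right)}\right) + G = \left(- \frac{3919915}{2011644} - 86\right) + \frac{1117}{3} = - \frac{176921299}{2011644} + \frac{1117}{3} = \frac{572080817}{2011644}$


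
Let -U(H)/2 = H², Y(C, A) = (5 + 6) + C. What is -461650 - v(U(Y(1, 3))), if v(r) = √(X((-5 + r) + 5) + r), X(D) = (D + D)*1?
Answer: -461650 - 12*I*√6 ≈ -4.6165e+5 - 29.394*I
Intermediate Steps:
Y(C, A) = 11 + C
U(H) = -2*H²
X(D) = 2*D (X(D) = (2*D)*1 = 2*D)
v(r) = √3*√r (v(r) = √(2*((-5 + r) + 5) + r) = √(2*r + r) = √(3*r) = √3*√r)
-461650 - v(U(Y(1, 3))) = -461650 - √3*√(-2*(11 + 1)²) = -461650 - √3*√(-2*12²) = -461650 - √3*√(-2*144) = -461650 - √3*√(-288) = -461650 - √3*12*I*√2 = -461650 - 12*I*√6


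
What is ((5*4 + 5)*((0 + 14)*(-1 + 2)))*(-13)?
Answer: -4550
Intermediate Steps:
((5*4 + 5)*((0 + 14)*(-1 + 2)))*(-13) = ((20 + 5)*(14*1))*(-13) = (25*14)*(-13) = 350*(-13) = -4550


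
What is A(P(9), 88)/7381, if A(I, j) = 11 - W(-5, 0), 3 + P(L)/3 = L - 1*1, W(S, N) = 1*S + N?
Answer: 16/7381 ≈ 0.0021677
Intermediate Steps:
W(S, N) = N + S (W(S, N) = S + N = N + S)
P(L) = -12 + 3*L (P(L) = -9 + 3*(L - 1*1) = -9 + 3*(L - 1) = -9 + 3*(-1 + L) = -9 + (-3 + 3*L) = -12 + 3*L)
A(I, j) = 16 (A(I, j) = 11 - (0 - 5) = 11 - 1*(-5) = 11 + 5 = 16)
A(P(9), 88)/7381 = 16/7381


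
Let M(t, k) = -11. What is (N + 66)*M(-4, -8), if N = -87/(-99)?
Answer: -2207/3 ≈ -735.67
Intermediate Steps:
N = 29/33 (N = -87*(-1/99) = 29/33 ≈ 0.87879)
(N + 66)*M(-4, -8) = (29/33 + 66)*(-11) = (2207/33)*(-11) = -2207/3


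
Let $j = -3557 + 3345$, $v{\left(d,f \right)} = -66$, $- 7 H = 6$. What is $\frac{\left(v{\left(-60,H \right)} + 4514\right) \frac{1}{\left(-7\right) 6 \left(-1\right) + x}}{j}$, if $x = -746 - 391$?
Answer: $\frac{1112}{58035} \approx 0.019161$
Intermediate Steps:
$H = - \frac{6}{7}$ ($H = \left(- \frac{1}{7}\right) 6 = - \frac{6}{7} \approx -0.85714$)
$x = -1137$
$j = -212$
$\frac{\left(v{\left(-60,H \right)} + 4514\right) \frac{1}{\left(-7\right) 6 \left(-1\right) + x}}{j} = \frac{\left(-66 + 4514\right) \frac{1}{\left(-7\right) 6 \left(-1\right) - 1137}}{-212} = \frac{4448}{\left(-42\right) \left(-1\right) - 1137} \left(- \frac{1}{212}\right) = \frac{4448}{42 - 1137} \left(- \frac{1}{212}\right) = \frac{4448}{-1095} \left(- \frac{1}{212}\right) = 4448 \left(- \frac{1}{1095}\right) \left(- \frac{1}{212}\right) = \left(- \frac{4448}{1095}\right) \left(- \frac{1}{212}\right) = \frac{1112}{58035}$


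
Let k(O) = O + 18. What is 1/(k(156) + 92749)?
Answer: 1/92923 ≈ 1.0762e-5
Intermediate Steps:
k(O) = 18 + O
1/(k(156) + 92749) = 1/((18 + 156) + 92749) = 1/(174 + 92749) = 1/92923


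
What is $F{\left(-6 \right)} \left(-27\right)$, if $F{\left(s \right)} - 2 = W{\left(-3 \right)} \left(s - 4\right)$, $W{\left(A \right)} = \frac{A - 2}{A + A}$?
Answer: $171$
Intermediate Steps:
$W{\left(A \right)} = \frac{-2 + A}{2 A}$
$F{\left(s \right)} = - \frac{4}{3} + \frac{5 s}{6}$ ($F{\left(s \right)} = 2 + \frac{-2 - 3}{2 \left(-3\right)} \left(s - 4\right) = 2 + \frac{1}{2} \left(- \frac{1}{3}\right) \left(-5\right) \left(-4 + s\right) = 2 + \frac{5 \left(-4 + s\right)}{6} = 2 + \left(- \frac{10}{3} + \frac{5 s}{6}\right) = - \frac{4}{3} + \frac{5 s}{6}$)
$F{\left(-6 \right)} \left(-27\right) = \left(- \frac{4}{3} + \frac{5}{6} \left(-6\right)\right) \left(-27\right) = \left(- \frac{4}{3} - 5\right) \left(-27\right) = \left(- \frac{19}{3}\right) \left(-27\right) = 171$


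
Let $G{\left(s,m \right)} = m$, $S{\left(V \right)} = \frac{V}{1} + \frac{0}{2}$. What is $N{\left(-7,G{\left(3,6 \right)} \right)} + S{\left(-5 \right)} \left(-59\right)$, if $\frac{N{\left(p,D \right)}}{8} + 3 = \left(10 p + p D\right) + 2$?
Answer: $-609$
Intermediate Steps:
$S{\left(V \right)} = V$ ($S{\left(V \right)} = V 1 + 0 \cdot \frac{1}{2} = V + 0 = V$)
$N{\left(p,D \right)} = -8 + 80 p + 8 D p$ ($N{\left(p,D \right)} = -24 + 8 \left(\left(10 p + p D\right) + 2\right) = -24 + 8 \left(\left(10 p + D p\right) + 2\right) = -24 + 8 \left(2 + 10 p + D p\right) = -24 + \left(16 + 80 p + 8 D p\right) = -8 + 80 p + 8 D p$)
$N{\left(-7,G{\left(3,6 \right)} \right)} + S{\left(-5 \right)} \left(-59\right) = \left(-8 + 80 \left(-7\right) + 8 \cdot 6 \left(-7\right)\right) - -295 = \left(-8 - 560 - 336\right) + 295 = -904 + 295 = -609$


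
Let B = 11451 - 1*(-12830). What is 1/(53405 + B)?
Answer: 1/77686 ≈ 1.2872e-5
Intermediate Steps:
B = 24281 (B = 11451 + 12830 = 24281)
1/(53405 + B) = 1/(53405 + 24281) = 1/77686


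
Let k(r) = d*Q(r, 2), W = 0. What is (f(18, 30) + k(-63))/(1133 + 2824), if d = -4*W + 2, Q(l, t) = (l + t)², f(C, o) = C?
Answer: 7460/3957 ≈ 1.8853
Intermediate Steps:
d = 2 (d = -4*0 + 2 = 0 + 2 = 2)
k(r) = 2*(2 + r)² (k(r) = 2*(r + 2)² = 2*(2 + r)²)
(f(18, 30) + k(-63))/(1133 + 2824) = (18 + 2*(2 - 63)²)/(1133 + 2824) = (18 + 2*(-61)²)/3957 = (18 + 2*3721)*(1/3957) = (18 + 7442)*(1/3957) = 7460*(1/3957) = 7460/3957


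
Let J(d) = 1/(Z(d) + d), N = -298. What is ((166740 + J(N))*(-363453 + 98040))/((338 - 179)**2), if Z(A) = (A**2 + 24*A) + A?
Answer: -1195710110482711/683058912 ≈ -1.7505e+6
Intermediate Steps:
Z(A) = A**2 + 25*A
J(d) = 1/(d + d*(25 + d)) (J(d) = 1/(d*(25 + d) + d) = 1/(d + d*(25 + d)))
((166740 + J(N))*(-363453 + 98040))/((338 - 179)**2) = ((166740 + 1/((-298)*(26 - 298)))*(-363453 + 98040))/((338 - 179)**2) = ((166740 - 1/298/(-272))*(-265413))/(159**2) = ((166740 - 1/298*(-1/272))*(-265413))/25281 = ((166740 + 1/81056)*(-265413))*(1/25281) = ((13515277441/81056)*(-265413))*(1/25281) = -3587130331448133/81056*1/25281 = -1195710110482711/683058912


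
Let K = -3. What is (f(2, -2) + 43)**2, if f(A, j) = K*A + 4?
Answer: 1681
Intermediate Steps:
f(A, j) = 4 - 3*A (f(A, j) = -3*A + 4 = 4 - 3*A)
(f(2, -2) + 43)**2 = ((4 - 3*2) + 43)**2 = ((4 - 6) + 43)**2 = (-2 + 43)**2 = 41**2 = 1681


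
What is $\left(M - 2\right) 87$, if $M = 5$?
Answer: $261$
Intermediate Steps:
$\left(M - 2\right) 87 = \left(5 - 2\right) 87 = 3 \cdot 87 = 261$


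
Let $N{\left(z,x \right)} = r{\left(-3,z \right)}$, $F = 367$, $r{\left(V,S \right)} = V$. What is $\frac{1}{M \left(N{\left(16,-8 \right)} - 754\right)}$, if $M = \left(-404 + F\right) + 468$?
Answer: $- \frac{1}{326267} \approx -3.065 \cdot 10^{-6}$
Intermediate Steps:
$M = 431$ ($M = \left(-404 + 367\right) + 468 = -37 + 468 = 431$)
$N{\left(z,x \right)} = -3$
$\frac{1}{M \left(N{\left(16,-8 \right)} - 754\right)} = \frac{1}{431 \left(-3 - 754\right)} = \frac{1}{431 \left(-757\right)} = \frac{1}{-326267} = - \frac{1}{326267}$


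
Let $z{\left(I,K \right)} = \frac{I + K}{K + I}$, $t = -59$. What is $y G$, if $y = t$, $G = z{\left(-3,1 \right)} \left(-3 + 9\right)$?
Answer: $-354$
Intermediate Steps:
$z{\left(I,K \right)} = 1$ ($z{\left(I,K \right)} = \frac{I + K}{I + K} = 1$)
$G = 6$ ($G = 1 \left(-3 + 9\right) = 1 \cdot 6 = 6$)
$y = -59$
$y G = \left(-59\right) 6 = -354$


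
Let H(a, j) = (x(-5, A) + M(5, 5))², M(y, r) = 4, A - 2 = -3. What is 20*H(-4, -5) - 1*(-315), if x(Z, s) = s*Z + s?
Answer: 1595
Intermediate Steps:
A = -1 (A = 2 - 3 = -1)
x(Z, s) = s + Z*s (x(Z, s) = Z*s + s = s + Z*s)
H(a, j) = 64 (H(a, j) = (-(1 - 5) + 4)² = (-1*(-4) + 4)² = (4 + 4)² = 8² = 64)
20*H(-4, -5) - 1*(-315) = 20*64 - 1*(-315) = 1280 + 315 = 1595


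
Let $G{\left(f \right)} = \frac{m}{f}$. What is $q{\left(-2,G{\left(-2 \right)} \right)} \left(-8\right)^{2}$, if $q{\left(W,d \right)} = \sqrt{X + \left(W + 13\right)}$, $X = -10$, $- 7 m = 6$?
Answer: $64$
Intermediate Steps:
$m = - \frac{6}{7}$ ($m = \left(- \frac{1}{7}\right) 6 = - \frac{6}{7} \approx -0.85714$)
$G{\left(f \right)} = - \frac{6}{7 f}$
$q{\left(W,d \right)} = \sqrt{3 + W}$ ($q{\left(W,d \right)} = \sqrt{-10 + \left(W + 13\right)} = \sqrt{-10 + \left(13 + W\right)} = \sqrt{3 + W}$)
$q{\left(-2,G{\left(-2 \right)} \right)} \left(-8\right)^{2} = \sqrt{3 - 2} \left(-8\right)^{2} = \sqrt{1} \cdot 64 = 1 \cdot 64 = 64$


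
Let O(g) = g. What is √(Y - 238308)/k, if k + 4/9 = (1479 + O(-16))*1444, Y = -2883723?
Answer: 9*I*√3122031/19013144 ≈ 0.00083639*I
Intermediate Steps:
k = 19013144/9 (k = -4/9 + (1479 - 16)*1444 = -4/9 + 1463*1444 = -4/9 + 2112572 = 19013144/9 ≈ 2.1126e+6)
√(Y - 238308)/k = √(-2883723 - 238308)/(19013144/9) = √(-3122031)*(9/19013144) = (I*√3122031)*(9/19013144) = 9*I*√3122031/19013144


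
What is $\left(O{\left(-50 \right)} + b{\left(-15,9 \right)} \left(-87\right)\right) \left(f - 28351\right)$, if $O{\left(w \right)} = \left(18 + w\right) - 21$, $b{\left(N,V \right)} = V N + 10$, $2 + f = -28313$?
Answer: $-613239452$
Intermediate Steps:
$f = -28315$ ($f = -2 - 28313 = -28315$)
$b{\left(N,V \right)} = 10 + N V$ ($b{\left(N,V \right)} = N V + 10 = 10 + N V$)
$O{\left(w \right)} = -3 + w$
$\left(O{\left(-50 \right)} + b{\left(-15,9 \right)} \left(-87\right)\right) \left(f - 28351\right) = \left(\left(-3 - 50\right) + \left(10 - 135\right) \left(-87\right)\right) \left(-28315 - 28351\right) = \left(-53 + \left(10 - 135\right) \left(-87\right)\right) \left(-56666\right) = \left(-53 - -10875\right) \left(-56666\right) = \left(-53 + 10875\right) \left(-56666\right) = 10822 \left(-56666\right) = -613239452$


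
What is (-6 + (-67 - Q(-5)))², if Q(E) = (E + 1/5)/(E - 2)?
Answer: 6651241/1225 ≈ 5429.6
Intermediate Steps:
Q(E) = (⅕ + E)/(-2 + E) (Q(E) = (E + ⅕)/(-2 + E) = (⅕ + E)/(-2 + E))
(-6 + (-67 - Q(-5)))² = (-6 + (-67 - (⅕ - 5)/(-2 - 5)))² = (-6 + (-67 - (-24)/((-7)*5)))² = (-6 + (-67 - (-1)*(-24)/(7*5)))² = (-6 + (-67 - 1*24/35))² = (-6 + (-67 - 24/35))² = (-6 - 2369/35)² = (-2579/35)² = 6651241/1225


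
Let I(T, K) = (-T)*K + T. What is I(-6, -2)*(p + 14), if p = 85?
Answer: -1782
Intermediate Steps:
I(T, K) = T - K*T (I(T, K) = -K*T + T = T - K*T)
I(-6, -2)*(p + 14) = (-6*(1 - 1*(-2)))*(85 + 14) = -6*(1 + 2)*99 = -6*3*99 = -18*99 = -1782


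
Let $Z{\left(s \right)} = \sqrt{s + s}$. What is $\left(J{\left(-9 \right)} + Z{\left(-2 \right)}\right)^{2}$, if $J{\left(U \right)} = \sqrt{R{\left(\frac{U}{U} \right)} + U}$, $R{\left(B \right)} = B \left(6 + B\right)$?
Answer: $- \left(2 + \sqrt{2}\right)^{2} \approx -11.657$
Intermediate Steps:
$J{\left(U \right)} = \sqrt{7 + U}$ ($J{\left(U \right)} = \sqrt{\frac{U}{U} \left(6 + \frac{U}{U}\right) + U} = \sqrt{1 \left(6 + 1\right) + U} = \sqrt{1 \cdot 7 + U} = \sqrt{7 + U}$)
$Z{\left(s \right)} = \sqrt{2} \sqrt{s}$ ($Z{\left(s \right)} = \sqrt{2 s} = \sqrt{2} \sqrt{s}$)
$\left(J{\left(-9 \right)} + Z{\left(-2 \right)}\right)^{2} = \left(\sqrt{7 - 9} + \sqrt{2} \sqrt{-2}\right)^{2} = \left(\sqrt{-2} + \sqrt{2} i \sqrt{2}\right)^{2} = \left(i \sqrt{2} + 2 i\right)^{2} = \left(2 i + i \sqrt{2}\right)^{2}$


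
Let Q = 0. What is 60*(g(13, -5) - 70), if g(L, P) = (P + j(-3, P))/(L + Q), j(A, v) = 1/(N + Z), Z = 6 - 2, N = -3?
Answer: -54840/13 ≈ -4218.5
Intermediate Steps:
Z = 4
j(A, v) = 1 (j(A, v) = 1/(-3 + 4) = 1/1 = 1)
g(L, P) = (1 + P)/L (g(L, P) = (P + 1)/(L + 0) = (1 + P)/L)
60*(g(13, -5) - 70) = 60*((1 - 5)/13 - 70) = 60*((1/13)*(-4) - 70) = 60*(-4/13 - 70) = 60*(-914/13) = -54840/13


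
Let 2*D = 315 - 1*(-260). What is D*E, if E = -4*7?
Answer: -8050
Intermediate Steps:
D = 575/2 (D = (315 - 1*(-260))/2 = (315 + 260)/2 = (1/2)*575 = 575/2 ≈ 287.50)
E = -28
D*E = (575/2)*(-28) = -8050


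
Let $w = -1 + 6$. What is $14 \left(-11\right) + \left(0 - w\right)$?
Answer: $-159$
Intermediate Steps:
$w = 5$
$14 \left(-11\right) + \left(0 - w\right) = 14 \left(-11\right) + \left(0 - 5\right) = -154 + \left(0 - 5\right) = -154 - 5 = -159$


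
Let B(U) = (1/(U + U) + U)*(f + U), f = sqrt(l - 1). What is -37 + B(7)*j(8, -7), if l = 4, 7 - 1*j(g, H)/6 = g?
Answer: -334 - 297*sqrt(3)/7 ≈ -407.49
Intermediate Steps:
j(g, H) = 42 - 6*g
f = sqrt(3) (f = sqrt(4 - 1) = sqrt(3) ≈ 1.7320)
B(U) = (U + sqrt(3))*(U + 1/(2*U)) (B(U) = (1/(U + U) + U)*(sqrt(3) + U) = (1/(2*U) + U)*(U + sqrt(3)) = (U + 1/(2*U))*(U + sqrt(3)) = (U + sqrt(3))*(U + 1/(2*U)))
-37 + B(7)*j(8, -7) = -37 + (1/2 + 7**2 + 7*sqrt(3) + (1/2)*sqrt(3)/7)*(42 - 6*8) = -37 + (1/2 + 49 + 7*sqrt(3) + (1/2)*sqrt(3)*(1/7))*(42 - 48) = -37 + (1/2 + 49 + 7*sqrt(3) + sqrt(3)/14)*(-6) = -37 + (99/2 + 99*sqrt(3)/14)*(-6) = -37 + (-297 - 297*sqrt(3)/7) = -334 - 297*sqrt(3)/7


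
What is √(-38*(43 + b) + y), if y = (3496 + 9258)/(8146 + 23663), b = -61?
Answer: √692485428990/31809 ≈ 26.161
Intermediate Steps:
y = 12754/31809 ≈ 0.40096
√(-38*(43 + b) + y) = √(-38*(43 - 61) + 12754/31809) = √(-38*(-18) + 12754/31809) = √(684 + 12754/31809) = √(21770110/31809) = √692485428990/31809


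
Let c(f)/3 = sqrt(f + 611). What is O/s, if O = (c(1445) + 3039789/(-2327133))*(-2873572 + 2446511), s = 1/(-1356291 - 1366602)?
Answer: -1178264173060314399/775711 + 6977048444838*sqrt(514) ≈ 1.5666e+14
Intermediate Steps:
c(f) = 3*sqrt(611 + f) (c(f) = 3*sqrt(f + 611) = 3*sqrt(611 + f))
s = -1/2722893 (s = 1/(-2722893) = -1/2722893 ≈ -3.6726e-7)
O = 432725110043/775711 - 2562366*sqrt(514) (O = (3*sqrt(611 + 1445) + 3039789/(-2327133))*(-2873572 + 2446511) = (3*sqrt(2056) + 3039789*(-1/2327133))*(-427061) = (3*(2*sqrt(514)) - 1013263/775711)*(-427061) = (6*sqrt(514) - 1013263/775711)*(-427061) = (-1013263/775711 + 6*sqrt(514))*(-427061) = 432725110043/775711 - 2562366*sqrt(514) ≈ -5.7535e+7)
O/s = (432725110043/775711 - 2562366*sqrt(514))/(-1/2722893) = (432725110043/775711 - 2562366*sqrt(514))*(-2722893) = -1178264173060314399/775711 + 6977048444838*sqrt(514)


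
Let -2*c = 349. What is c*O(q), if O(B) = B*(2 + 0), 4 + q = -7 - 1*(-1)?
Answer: 3490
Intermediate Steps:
c = -349/2 (c = -1/2*349 = -349/2 ≈ -174.50)
q = -10 (q = -4 + (-7 - 1*(-1)) = -4 + (-7 + 1) = -4 - 6 = -10)
O(B) = 2*B (O(B) = B*2 = 2*B)
c*O(q) = -349*(-10) = -349/2*(-20) = 3490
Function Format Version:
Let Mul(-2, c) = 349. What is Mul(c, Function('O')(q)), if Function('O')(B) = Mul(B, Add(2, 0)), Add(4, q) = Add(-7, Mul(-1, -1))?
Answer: 3490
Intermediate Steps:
c = Rational(-349, 2) (c = Mul(Rational(-1, 2), 349) = Rational(-349, 2) ≈ -174.50)
q = -10 (q = Add(-4, Add(-7, Mul(-1, -1))) = Add(-4, Add(-7, 1)) = Add(-4, -6) = -10)
Function('O')(B) = Mul(2, B) (Function('O')(B) = Mul(B, 2) = Mul(2, B))
Mul(c, Function('O')(q)) = Mul(Rational(-349, 2), Mul(2, -10)) = Mul(Rational(-349, 2), -20) = 3490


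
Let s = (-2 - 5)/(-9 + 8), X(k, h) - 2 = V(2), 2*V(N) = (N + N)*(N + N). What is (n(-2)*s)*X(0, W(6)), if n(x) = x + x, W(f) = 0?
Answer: -280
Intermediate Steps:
V(N) = 2*N² (V(N) = ((N + N)*(N + N))/2 = ((2*N)*(2*N))/2 = (4*N²)/2 = 2*N²)
X(k, h) = 10 (X(k, h) = 2 + 2*2² = 2 + 2*4 = 2 + 8 = 10)
n(x) = 2*x
s = 7 (s = -7/(-1) = -7*(-1) = 7)
(n(-2)*s)*X(0, W(6)) = ((2*(-2))*7)*10 = -4*7*10 = -28*10 = -280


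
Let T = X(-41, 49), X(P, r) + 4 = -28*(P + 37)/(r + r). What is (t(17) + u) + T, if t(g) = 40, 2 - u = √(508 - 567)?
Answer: 274/7 - I*√59 ≈ 39.143 - 7.6811*I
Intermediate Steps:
u = 2 - I*√59 (u = 2 - √(508 - 567) = 2 - √(-59) = 2 - I*√59 ≈ 2.0 - 7.6811*I)
X(P, r) = -4 - 14*(37 + P)/r (X(P, r) = -4 - 28*(P + 37)/(r + r) = -4 - 28*(37 + P)/(2*r) = -4 - 14*(37 + P)/r)
T = -20/7 (T = 2*(-259 - 7*(-41) - 2*49)/49 = 2*(1/49)*(-259 + 287 - 98) = 2*(1/49)*(-70) = -20/7 ≈ -2.8571)
(t(17) + u) + T = (40 + (2 - I*√59)) - 20/7 = (42 - I*√59) - 20/7 = 274/7 - I*√59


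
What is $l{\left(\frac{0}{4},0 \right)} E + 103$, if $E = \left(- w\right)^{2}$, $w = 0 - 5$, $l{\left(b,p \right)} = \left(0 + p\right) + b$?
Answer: $103$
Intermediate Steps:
$l{\left(b,p \right)} = b + p$ ($l{\left(b,p \right)} = p + b = b + p$)
$w = -5$
$E = 25$ ($E = \left(\left(-1\right) \left(-5\right)\right)^{2} = 5^{2} = 25$)
$l{\left(\frac{0}{4},0 \right)} E + 103 = \left(\frac{0}{4} + 0\right) 25 + 103 = \left(0 \cdot \frac{1}{4} + 0\right) 25 + 103 = \left(0 + 0\right) 25 + 103 = 0 \cdot 25 + 103 = 0 + 103 = 103$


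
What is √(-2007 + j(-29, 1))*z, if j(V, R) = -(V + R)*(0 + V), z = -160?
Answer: -160*I*√2819 ≈ -8495.1*I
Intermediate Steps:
j(V, R) = -V*(R + V) (j(V, R) = -(R + V)*V = -V*(R + V))
√(-2007 + j(-29, 1))*z = √(-2007 - 1*(-29)*(1 - 29))*(-160) = √(-2007 - 1*(-29)*(-28))*(-160) = √(-2007 - 812)*(-160) = √(-2819)*(-160) = (I*√2819)*(-160) = -160*I*√2819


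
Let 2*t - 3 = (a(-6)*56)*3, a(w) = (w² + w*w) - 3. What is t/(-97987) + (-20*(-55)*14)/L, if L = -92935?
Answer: -819116185/3642568738 ≈ -0.22487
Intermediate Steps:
a(w) = -3 + 2*w² (a(w) = (w² + w²) - 3 = 2*w² - 3 = -3 + 2*w²)
t = 11595/2 (t = 3/2 + (((-3 + 2*(-6)²)*56)*3)/2 = 3/2 + (((-3 + 2*36)*56)*3)/2 = 3/2 + (((-3 + 72)*56)*3)/2 = 3/2 + ((69*56)*3)/2 = 3/2 + (3864*3)/2 = 3/2 + (½)*11592 = 3/2 + 5796 = 11595/2 ≈ 5797.5)
t/(-97987) + (-20*(-55)*14)/L = (11595/2)/(-97987) + (-20*(-55)*14)/(-92935) = (11595/2)*(-1/97987) + (1100*14)*(-1/92935) = -11595/195974 + 15400*(-1/92935) = -11595/195974 - 3080/18587 = -819116185/3642568738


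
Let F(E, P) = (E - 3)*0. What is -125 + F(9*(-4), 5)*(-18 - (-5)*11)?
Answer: -125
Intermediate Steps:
F(E, P) = 0 (F(E, P) = (-3 + E)*0 = 0)
-125 + F(9*(-4), 5)*(-18 - (-5)*11) = -125 + 0*(-18 - (-5)*11) = -125 + 0*(-18 - 1*(-55)) = -125 + 0*(-18 + 55) = -125 + 0*37 = -125 + 0 = -125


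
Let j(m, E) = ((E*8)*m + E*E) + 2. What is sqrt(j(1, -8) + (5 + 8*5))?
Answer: sqrt(47) ≈ 6.8557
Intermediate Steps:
j(m, E) = 2 + E**2 + 8*E*m (j(m, E) = ((8*E)*m + E**2) + 2 = (8*E*m + E**2) + 2 = (E**2 + 8*E*m) + 2 = 2 + E**2 + 8*E*m)
sqrt(j(1, -8) + (5 + 8*5)) = sqrt((2 + (-8)**2 + 8*(-8)*1) + (5 + 8*5)) = sqrt((2 + 64 - 64) + (5 + 40)) = sqrt(2 + 45) = sqrt(47)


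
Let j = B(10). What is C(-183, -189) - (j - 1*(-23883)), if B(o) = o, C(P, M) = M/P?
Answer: -1457410/61 ≈ -23892.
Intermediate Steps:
j = 10
C(-183, -189) - (j - 1*(-23883)) = -189/(-183) - (10 - 1*(-23883)) = -189*(-1/183) - (10 + 23883) = 63/61 - 1*23893 = 63/61 - 23893 = -1457410/61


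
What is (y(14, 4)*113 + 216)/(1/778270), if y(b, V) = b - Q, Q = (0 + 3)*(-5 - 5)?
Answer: 4037664760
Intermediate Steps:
Q = -30 (Q = 3*(-10) = -30)
y(b, V) = 30 + b (y(b, V) = b - 1*(-30) = b + 30 = 30 + b)
(y(14, 4)*113 + 216)/(1/778270) = ((30 + 14)*113 + 216)/(1/778270) = (44*113 + 216)/(1/778270) = (4972 + 216)*778270 = 5188*778270 = 4037664760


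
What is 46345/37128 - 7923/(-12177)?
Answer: 7337677/3864168 ≈ 1.8989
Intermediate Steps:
46345/37128 - 7923/(-12177) = 46345*(1/37128) - 7923*(-1/12177) = 3565/2856 + 2641/4059 = 7337677/3864168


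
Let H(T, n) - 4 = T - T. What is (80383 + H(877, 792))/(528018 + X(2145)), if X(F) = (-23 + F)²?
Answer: 80387/5030902 ≈ 0.015979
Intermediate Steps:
H(T, n) = 4 (H(T, n) = 4 + (T - T) = 4 + 0 = 4)
(80383 + H(877, 792))/(528018 + X(2145)) = (80383 + 4)/(528018 + (-23 + 2145)²) = 80387/(528018 + 2122²) = 80387/(528018 + 4502884) = 80387/5030902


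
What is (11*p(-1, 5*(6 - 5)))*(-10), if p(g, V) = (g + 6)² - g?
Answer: -2860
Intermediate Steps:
p(g, V) = (6 + g)² - g
(11*p(-1, 5*(6 - 5)))*(-10) = (11*((6 - 1)² - 1*(-1)))*(-10) = (11*(5² + 1))*(-10) = (11*(25 + 1))*(-10) = (11*26)*(-10) = 286*(-10) = -2860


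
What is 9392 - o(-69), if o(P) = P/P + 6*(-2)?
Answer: 9403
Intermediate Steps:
o(P) = -11 (o(P) = 1 - 12 = -11)
9392 - o(-69) = 9392 - 1*(-11) = 9392 + 11 = 9403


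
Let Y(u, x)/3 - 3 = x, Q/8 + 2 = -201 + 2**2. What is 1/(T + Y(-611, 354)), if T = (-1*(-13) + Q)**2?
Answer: 1/2494312 ≈ 4.0091e-7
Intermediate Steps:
Q = -1592 (Q = -16 + 8*(-201 + 2**2) = -16 + 8*(-201 + 4) = -16 + 8*(-197) = -16 - 1576 = -1592)
Y(u, x) = 9 + 3*x
T = 2493241 (T = (-1*(-13) - 1592)**2 = (13 - 1592)**2 = (-1579)**2 = 2493241)
1/(T + Y(-611, 354)) = 1/(2493241 + (9 + 3*354)) = 1/(2493241 + (9 + 1062)) = 1/(2493241 + 1071) = 1/2494312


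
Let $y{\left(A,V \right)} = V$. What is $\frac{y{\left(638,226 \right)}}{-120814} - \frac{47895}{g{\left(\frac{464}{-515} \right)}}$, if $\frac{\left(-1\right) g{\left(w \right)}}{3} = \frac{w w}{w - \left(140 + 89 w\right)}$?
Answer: $- \frac{133876865181453}{112115392} \approx -1.1941 \cdot 10^{6}$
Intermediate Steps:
$g{\left(w \right)} = - \frac{3 w^{2}}{-140 - 88 w}$ ($g{\left(w \right)} = - 3 \frac{w w}{w - \left(140 + 89 w\right)} = - 3 \frac{w^{2}}{w - \left(140 + 89 w\right)} = - 3 \frac{w^{2}}{-140 - 88 w} = - \frac{3 w^{2}}{-140 - 88 w}$)
$\frac{y{\left(638,226 \right)}}{-120814} - \frac{47895}{g{\left(\frac{464}{-515} \right)}} = \frac{226}{-120814} - \frac{47895}{\frac{3}{4} \left(\frac{464}{-515}\right)^{2} \frac{1}{35 + 22 \frac{464}{-515}}} = 226 \left(- \frac{1}{120814}\right) - \frac{47895}{\frac{3}{4} \left(464 \left(- \frac{1}{515}\right)\right)^{2} \frac{1}{35 + 22 \cdot 464 \left(- \frac{1}{515}\right)}} = - \frac{113}{60407} - \frac{47895}{\frac{3}{4} \left(- \frac{464}{515}\right)^{2} \frac{1}{35 + 22 \left(- \frac{464}{515}\right)}} = - \frac{113}{60407} - \frac{47895}{\frac{3}{4} \cdot \frac{215296}{265225} \frac{1}{35 - \frac{10208}{515}}} = - \frac{113}{60407} - \frac{47895}{\frac{3}{4} \cdot \frac{215296}{265225} \frac{1}{\frac{7817}{515}}} = - \frac{113}{60407} - \frac{47895}{\frac{3}{4} \cdot \frac{215296}{265225} \cdot \frac{515}{7817}} = - \frac{113}{60407} - \frac{47895}{\frac{161472}{4025755}} = - \frac{113}{60407} - \frac{64271178575}{53824} = - \frac{133876865181453}{112115392}$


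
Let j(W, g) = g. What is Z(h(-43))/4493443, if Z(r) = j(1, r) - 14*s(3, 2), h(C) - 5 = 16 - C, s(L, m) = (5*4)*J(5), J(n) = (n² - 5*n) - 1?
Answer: 344/4493443 ≈ 7.6556e-5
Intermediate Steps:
J(n) = -1 + n² - 5*n
s(L, m) = -20 (s(L, m) = (5*4)*(-1 + 5² - 5*5) = 20*(-1 + 25 - 25) = 20*(-1) = -20)
h(C) = 21 - C (h(C) = 5 + (16 - C) = 21 - C)
Z(r) = 280 + r (Z(r) = r - 14*(-20) = r + 280 = 280 + r)
Z(h(-43))/4493443 = (280 + (21 - 1*(-43)))/4493443 = (280 + (21 + 43))*(1/4493443) = (280 + 64)*(1/4493443) = 344*(1/4493443) = 344/4493443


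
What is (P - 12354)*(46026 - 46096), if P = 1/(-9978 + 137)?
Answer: 8510300050/9841 ≈ 8.6478e+5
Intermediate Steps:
P = -1/9841 (P = 1/(-9841) = -1/9841 ≈ -0.00010162)
(P - 12354)*(46026 - 46096) = (-1/9841 - 12354)*(46026 - 46096) = -121575715/9841*(-70) = 8510300050/9841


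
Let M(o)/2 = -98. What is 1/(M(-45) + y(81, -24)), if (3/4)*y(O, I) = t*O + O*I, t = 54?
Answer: 1/3044 ≈ 0.00032852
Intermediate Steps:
y(O, I) = 72*O + 4*I*O/3 (y(O, I) = 4*(54*O + O*I)/3 = 4*(54*O + I*O)/3 = 72*O + 4*I*O/3)
M(o) = -196 (M(o) = 2*(-98) = -196)
1/(M(-45) + y(81, -24)) = 1/(-196 + (4/3)*81*(54 - 24)) = 1/(-196 + (4/3)*81*30) = 1/(-196 + 3240) = 1/3044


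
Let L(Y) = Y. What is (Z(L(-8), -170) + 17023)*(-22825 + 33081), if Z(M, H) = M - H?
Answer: 176249360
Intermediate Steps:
(Z(L(-8), -170) + 17023)*(-22825 + 33081) = ((-8 - 1*(-170)) + 17023)*(-22825 + 33081) = ((-8 + 170) + 17023)*10256 = (162 + 17023)*10256 = 17185*10256 = 176249360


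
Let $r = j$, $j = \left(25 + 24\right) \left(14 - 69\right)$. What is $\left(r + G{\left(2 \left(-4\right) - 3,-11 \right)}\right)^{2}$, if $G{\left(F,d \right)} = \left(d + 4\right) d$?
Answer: $6853924$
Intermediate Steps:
$j = -2695$ ($j = 49 \left(-55\right) = -2695$)
$r = -2695$
$G{\left(F,d \right)} = d \left(4 + d\right)$ ($G{\left(F,d \right)} = \left(4 + d\right) d = d \left(4 + d\right)$)
$\left(r + G{\left(2 \left(-4\right) - 3,-11 \right)}\right)^{2} = \left(-2695 - 11 \left(4 - 11\right)\right)^{2} = \left(-2695 - -77\right)^{2} = \left(-2695 + 77\right)^{2} = \left(-2618\right)^{2} = 6853924$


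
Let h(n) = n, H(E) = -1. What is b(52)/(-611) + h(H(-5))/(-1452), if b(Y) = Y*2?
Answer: -11569/68244 ≈ -0.16952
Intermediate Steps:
b(Y) = 2*Y
b(52)/(-611) + h(H(-5))/(-1452) = (2*52)/(-611) - 1/(-1452) = 104*(-1/611) - 1*(-1/1452) = -8/47 + 1/1452 = -11569/68244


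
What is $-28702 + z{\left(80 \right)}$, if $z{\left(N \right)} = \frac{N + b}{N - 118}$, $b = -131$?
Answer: $- \frac{1090625}{38} \approx -28701.0$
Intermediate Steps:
$z{\left(N \right)} = \frac{-131 + N}{-118 + N}$ ($z{\left(N \right)} = \frac{N - 131}{N - 118} = \frac{-131 + N}{-118 + N}$)
$-28702 + z{\left(80 \right)} = -28702 + \frac{-131 + 80}{-118 + 80} = -28702 + \frac{1}{-38} \left(-51\right) = -28702 - - \frac{51}{38} = -28702 + \frac{51}{38} = - \frac{1090625}{38}$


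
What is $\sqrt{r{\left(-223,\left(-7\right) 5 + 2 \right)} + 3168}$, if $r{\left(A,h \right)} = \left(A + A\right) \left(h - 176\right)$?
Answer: $\sqrt{96382} \approx 310.45$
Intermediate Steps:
$r{\left(A,h \right)} = 2 A \left(-176 + h\right)$
$\sqrt{r{\left(-223,\left(-7\right) 5 + 2 \right)} + 3168} = \sqrt{2 \left(-223\right) \left(-176 + \left(\left(-7\right) 5 + 2\right)\right) + 3168} = \sqrt{2 \left(-223\right) \left(-176 + \left(-35 + 2\right)\right) + 3168} = \sqrt{2 \left(-223\right) \left(-176 - 33\right) + 3168} = \sqrt{2 \left(-223\right) \left(-209\right) + 3168} = \sqrt{93214 + 3168} = \sqrt{96382}$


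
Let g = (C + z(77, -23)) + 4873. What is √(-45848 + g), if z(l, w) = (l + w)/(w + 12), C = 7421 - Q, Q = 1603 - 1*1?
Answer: I*√4254470/11 ≈ 187.51*I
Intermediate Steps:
Q = 1602 (Q = 1603 - 1 = 1602)
C = 5819 (C = 7421 - 1*1602 = 7421 - 1602 = 5819)
z(l, w) = (l + w)/(12 + w)
g = 117558/11 (g = (5819 + (77 - 23)/(12 - 23)) + 4873 = (5819 + 54/(-11)) + 4873 = (5819 - 1/11*54) + 4873 = (5819 - 54/11) + 4873 = 63955/11 + 4873 = 117558/11 ≈ 10687.)
√(-45848 + g) = √(-45848 + 117558/11) = √(-386770/11) = I*√4254470/11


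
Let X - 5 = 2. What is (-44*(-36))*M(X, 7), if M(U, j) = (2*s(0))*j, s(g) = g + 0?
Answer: 0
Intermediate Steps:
X = 7 (X = 5 + 2 = 7)
s(g) = g
M(U, j) = 0 (M(U, j) = (2*0)*j = 0*j = 0)
(-44*(-36))*M(X, 7) = -44*(-36)*0 = 1584*0 = 0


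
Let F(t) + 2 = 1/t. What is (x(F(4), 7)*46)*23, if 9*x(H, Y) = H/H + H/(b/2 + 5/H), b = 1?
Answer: 60835/297 ≈ 204.83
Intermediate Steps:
F(t) = -2 + 1/t
x(H, Y) = ⅑ + H/(9*(½ + 5/H)) (x(H, Y) = (H/H + H/(1/2 + 5/H))/9 = (1 + H/(1*(½) + 5/H))/9 = (1 + H/(½ + 5/H))/9 = ⅑ + H/(9*(½ + 5/H)))
(x(F(4), 7)*46)*23 = (((10 + (-2 + 1/4) + 2*(-2 + 1/4)²)/(9*(10 + (-2 + 1/4))))*46)*23 = (((10 + (-2 + ¼) + 2*(-2 + ¼)²)/(9*(10 + (-2 + ¼))))*46)*23 = (((10 - 7/4 + 2*(-7/4)²)/(9*(10 - 7/4)))*46)*23 = (((10 - 7/4 + 2*(49/16))/(9*(33/4)))*46)*23 = (((⅑)*(4/33)*(10 - 7/4 + 49/8))*46)*23 = (((⅑)*(4/33)*(115/8))*46)*23 = ((115/594)*46)*23 = (2645/297)*23 = 60835/297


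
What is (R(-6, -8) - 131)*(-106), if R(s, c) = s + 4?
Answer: 14098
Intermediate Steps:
R(s, c) = 4 + s
(R(-6, -8) - 131)*(-106) = ((4 - 6) - 131)*(-106) = (-2 - 131)*(-106) = -133*(-106) = 14098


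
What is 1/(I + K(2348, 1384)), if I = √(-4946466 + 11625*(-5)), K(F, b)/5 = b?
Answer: 6920/52890991 - I*√5004591/52890991 ≈ 0.00013084 - 4.2296e-5*I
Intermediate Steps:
K(F, b) = 5*b
I = I*√5004591 (I = √(-4946466 - 58125) = √(-5004591) = I*√5004591 ≈ 2237.1*I)
1/(I + K(2348, 1384)) = 1/(I*√5004591 + 5*1384) = 1/(I*√5004591 + 6920) = 1/(6920 + I*√5004591)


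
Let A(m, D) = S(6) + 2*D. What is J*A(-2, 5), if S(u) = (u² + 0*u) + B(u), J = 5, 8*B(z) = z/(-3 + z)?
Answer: 925/4 ≈ 231.25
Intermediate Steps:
B(z) = z/(8*(-3 + z)) (B(z) = (z/(-3 + z))/8 = z/(8*(-3 + z)))
S(u) = u² + u/(8*(-3 + u)) (S(u) = (u² + 0*u) + u/(8*(-3 + u)) = (u² + 0) + u/(8*(-3 + u)) = u² + u/(8*(-3 + u)))
A(m, D) = 145/4 + 2*D (A(m, D) = (⅛)*6*(1 + 8*6*(-3 + 6))/(-3 + 6) + 2*D = (⅛)*6*(1 + 8*6*3)/3 + 2*D = (⅛)*6*(⅓)*(1 + 144) + 2*D = (⅛)*6*(⅓)*145 + 2*D = 145/4 + 2*D)
J*A(-2, 5) = 5*(145/4 + 2*5) = 5*(145/4 + 10) = 5*(185/4) = 925/4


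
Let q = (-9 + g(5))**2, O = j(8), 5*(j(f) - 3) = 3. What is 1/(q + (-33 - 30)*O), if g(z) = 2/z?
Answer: -25/3821 ≈ -0.0065428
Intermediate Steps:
j(f) = 18/5 (j(f) = 3 + (1/5)*3 = 3 + 3/5 = 18/5)
O = 18/5 ≈ 3.6000
q = 1849/25 (q = (-9 + 2/5)**2 = (-43/5)**2 = 1849/25 ≈ 73.960)
1/(q + (-33 - 30)*O) = 1/(1849/25 + (-33 - 30)*(18/5)) = 1/(1849/25 - 63*18/5) = 1/(1849/25 - 1134/5) = 1/(-3821/25) = -25/3821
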